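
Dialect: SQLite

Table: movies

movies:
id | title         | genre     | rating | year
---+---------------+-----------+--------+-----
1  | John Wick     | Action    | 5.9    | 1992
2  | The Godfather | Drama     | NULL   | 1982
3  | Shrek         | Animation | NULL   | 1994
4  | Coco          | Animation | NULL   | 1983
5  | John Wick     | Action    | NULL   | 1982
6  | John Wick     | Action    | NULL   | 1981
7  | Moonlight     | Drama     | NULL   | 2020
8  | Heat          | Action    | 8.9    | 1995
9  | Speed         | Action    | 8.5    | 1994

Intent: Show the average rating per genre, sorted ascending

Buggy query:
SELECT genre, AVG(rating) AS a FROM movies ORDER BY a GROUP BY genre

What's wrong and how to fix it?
Bug: ORDER BY appears before GROUP BY; SQL clause order requires GROUP BY first

Fix: Move ORDER BY to the end, after GROUP BY

Corrected query:
SELECT genre, AVG(rating) AS a FROM movies GROUP BY genre ORDER BY a

Result:
genre     | a       
----------+---------
Animation | NULL    
Drama     | NULL    
Action    | 7.766667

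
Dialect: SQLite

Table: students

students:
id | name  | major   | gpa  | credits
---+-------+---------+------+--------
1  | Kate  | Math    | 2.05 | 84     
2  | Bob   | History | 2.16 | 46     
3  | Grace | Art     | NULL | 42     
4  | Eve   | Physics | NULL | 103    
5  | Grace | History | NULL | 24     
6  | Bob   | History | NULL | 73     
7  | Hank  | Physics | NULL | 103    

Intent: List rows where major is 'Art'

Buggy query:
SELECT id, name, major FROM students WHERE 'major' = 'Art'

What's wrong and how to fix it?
Bug: 'major' in single quotes is a string literal, not the column; the comparison is literal-vs-literal and never true

Fix: Reference the column as major without single quotes

Corrected query:
SELECT id, name, major FROM students WHERE major = 'Art'

Result:
id | name  | major
---+-------+------
3  | Grace | Art  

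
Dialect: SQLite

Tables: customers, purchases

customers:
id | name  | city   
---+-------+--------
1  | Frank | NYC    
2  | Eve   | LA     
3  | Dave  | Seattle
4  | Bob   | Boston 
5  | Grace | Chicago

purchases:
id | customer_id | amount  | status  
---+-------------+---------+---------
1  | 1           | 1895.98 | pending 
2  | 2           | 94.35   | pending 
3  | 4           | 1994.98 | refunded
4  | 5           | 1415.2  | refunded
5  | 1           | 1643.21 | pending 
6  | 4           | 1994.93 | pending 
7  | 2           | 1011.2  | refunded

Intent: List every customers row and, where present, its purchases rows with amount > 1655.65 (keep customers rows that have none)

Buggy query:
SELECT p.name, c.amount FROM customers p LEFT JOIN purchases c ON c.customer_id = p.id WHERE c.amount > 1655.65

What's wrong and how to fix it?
Bug: Filtering c.amount in WHERE discards the NULL rows produced by LEFT JOIN, turning it into an inner join

Fix: Move the right-table condition into the ON clause so unmatched parents are kept

Corrected query:
SELECT p.name, c.amount FROM customers p LEFT JOIN purchases c ON c.customer_id = p.id AND c.amount > 1655.65

Result:
name  | amount 
------+--------
Frank | 1895.98
Eve   | NULL   
Dave  | NULL   
Bob   | 1994.93
Bob   | 1994.98
Grace | NULL   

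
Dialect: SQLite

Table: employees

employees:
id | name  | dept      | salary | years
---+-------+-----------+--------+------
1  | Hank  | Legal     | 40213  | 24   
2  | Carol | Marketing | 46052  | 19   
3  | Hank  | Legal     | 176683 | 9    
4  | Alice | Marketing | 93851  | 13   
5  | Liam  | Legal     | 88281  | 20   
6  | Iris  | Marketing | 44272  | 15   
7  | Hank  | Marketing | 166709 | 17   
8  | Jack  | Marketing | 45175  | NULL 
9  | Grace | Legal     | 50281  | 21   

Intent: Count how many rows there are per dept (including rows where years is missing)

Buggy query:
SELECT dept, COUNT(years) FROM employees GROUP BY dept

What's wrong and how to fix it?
Bug: COUNT(column) counts non-NULL values only; rows with NULL years aren't counted

Fix: Use COUNT(*) to count all rows regardless of NULL

Corrected query:
SELECT dept, COUNT(*) FROM employees GROUP BY dept

Result:
dept      | COUNT(*)
----------+---------
Legal     | 4       
Marketing | 5       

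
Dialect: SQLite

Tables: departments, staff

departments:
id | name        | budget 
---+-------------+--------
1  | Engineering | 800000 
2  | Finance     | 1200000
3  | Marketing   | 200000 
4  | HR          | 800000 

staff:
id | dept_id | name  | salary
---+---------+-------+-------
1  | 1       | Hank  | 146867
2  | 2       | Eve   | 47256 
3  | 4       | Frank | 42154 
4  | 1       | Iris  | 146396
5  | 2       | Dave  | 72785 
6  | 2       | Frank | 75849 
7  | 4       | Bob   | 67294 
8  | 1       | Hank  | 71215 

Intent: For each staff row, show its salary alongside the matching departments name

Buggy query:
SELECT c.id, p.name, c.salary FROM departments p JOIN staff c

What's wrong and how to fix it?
Bug: JOIN with no ON clause produces a cartesian product; every staff row pairs with every departments row

Fix: Specify the join condition linking the foreign key to the parent id

Corrected query:
SELECT c.id, p.name, c.salary FROM departments p JOIN staff c ON c.dept_id = p.id

Result:
id | name        | salary
---+-------------+-------
1  | Engineering | 146867
2  | Finance     | 47256 
3  | HR          | 42154 
4  | Engineering | 146396
5  | Finance     | 72785 
6  | Finance     | 75849 
7  | HR          | 67294 
8  | Engineering | 71215 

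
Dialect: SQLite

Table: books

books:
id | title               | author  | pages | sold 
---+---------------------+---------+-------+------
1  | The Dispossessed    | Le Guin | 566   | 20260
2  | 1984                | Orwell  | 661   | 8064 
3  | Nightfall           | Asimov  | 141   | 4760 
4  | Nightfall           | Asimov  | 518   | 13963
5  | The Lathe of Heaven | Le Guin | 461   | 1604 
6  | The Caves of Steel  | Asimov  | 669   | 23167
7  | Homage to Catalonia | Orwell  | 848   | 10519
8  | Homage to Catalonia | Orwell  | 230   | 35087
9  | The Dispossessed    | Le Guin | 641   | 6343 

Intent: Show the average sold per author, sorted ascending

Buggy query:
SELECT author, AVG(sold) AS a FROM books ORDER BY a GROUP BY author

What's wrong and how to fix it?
Bug: ORDER BY appears before GROUP BY; SQL clause order requires GROUP BY first

Fix: Move ORDER BY to the end, after GROUP BY

Corrected query:
SELECT author, AVG(sold) AS a FROM books GROUP BY author ORDER BY a

Result:
author  | a           
--------+-------------
Le Guin | 9402.333333 
Asimov  | 13963.333333
Orwell  | 17890       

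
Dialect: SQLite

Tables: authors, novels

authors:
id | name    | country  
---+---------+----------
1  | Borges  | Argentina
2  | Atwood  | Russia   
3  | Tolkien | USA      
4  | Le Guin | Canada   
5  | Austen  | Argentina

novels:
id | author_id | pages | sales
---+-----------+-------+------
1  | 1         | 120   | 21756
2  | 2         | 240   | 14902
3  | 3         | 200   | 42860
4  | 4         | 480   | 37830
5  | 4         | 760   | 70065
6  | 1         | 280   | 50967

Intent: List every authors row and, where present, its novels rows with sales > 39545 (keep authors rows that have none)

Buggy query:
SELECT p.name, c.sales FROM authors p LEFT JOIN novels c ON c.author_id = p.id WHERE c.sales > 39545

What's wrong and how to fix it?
Bug: A WHERE condition on the right-hand table after LEFT JOIN drops unmatched parents

Fix: Move the right-table condition into the ON clause so unmatched parents are kept

Corrected query:
SELECT p.name, c.sales FROM authors p LEFT JOIN novels c ON c.author_id = p.id AND c.sales > 39545

Result:
name    | sales
--------+------
Borges  | 50967
Atwood  | NULL 
Tolkien | 42860
Le Guin | 70065
Austen  | NULL 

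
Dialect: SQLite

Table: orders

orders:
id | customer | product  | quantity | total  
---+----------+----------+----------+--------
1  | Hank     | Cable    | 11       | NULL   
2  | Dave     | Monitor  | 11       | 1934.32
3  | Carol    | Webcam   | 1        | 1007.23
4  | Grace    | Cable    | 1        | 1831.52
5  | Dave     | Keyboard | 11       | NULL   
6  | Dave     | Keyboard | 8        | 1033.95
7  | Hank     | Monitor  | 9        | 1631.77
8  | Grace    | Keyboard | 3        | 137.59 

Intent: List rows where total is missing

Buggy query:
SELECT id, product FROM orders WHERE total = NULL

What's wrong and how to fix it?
Bug: '= NULL' is always unknown in SQL three-valued logic, so no rows match

Fix: Use IS NULL to test for NULL

Corrected query:
SELECT id, product FROM orders WHERE total IS NULL

Result:
id | product 
---+---------
1  | Cable   
5  | Keyboard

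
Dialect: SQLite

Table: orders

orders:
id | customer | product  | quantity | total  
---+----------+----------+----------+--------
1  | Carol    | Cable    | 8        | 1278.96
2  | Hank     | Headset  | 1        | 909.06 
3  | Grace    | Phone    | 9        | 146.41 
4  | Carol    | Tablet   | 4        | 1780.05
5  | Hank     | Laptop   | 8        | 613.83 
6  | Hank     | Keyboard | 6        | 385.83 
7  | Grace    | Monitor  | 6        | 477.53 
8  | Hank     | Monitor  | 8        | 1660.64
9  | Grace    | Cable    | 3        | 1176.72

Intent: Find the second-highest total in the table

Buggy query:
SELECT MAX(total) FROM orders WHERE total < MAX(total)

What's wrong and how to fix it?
Bug: MAX(total) on the right of the comparison is an aggregate-in-WHERE error

Fix: Put the inner MAX in a scalar subquery

Corrected query:
SELECT MAX(total) FROM orders WHERE total < (SELECT MAX(total) FROM orders)

Result:
MAX(total)
----------
1660.64   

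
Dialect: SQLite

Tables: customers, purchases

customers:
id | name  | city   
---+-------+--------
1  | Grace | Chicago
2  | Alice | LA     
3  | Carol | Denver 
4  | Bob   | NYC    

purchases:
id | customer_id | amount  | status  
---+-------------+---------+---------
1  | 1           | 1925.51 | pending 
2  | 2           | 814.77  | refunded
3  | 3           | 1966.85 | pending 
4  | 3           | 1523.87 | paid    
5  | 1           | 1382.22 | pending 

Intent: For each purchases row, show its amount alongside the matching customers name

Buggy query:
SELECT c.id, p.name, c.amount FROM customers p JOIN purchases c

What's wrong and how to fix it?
Bug: Missing join condition: each purchases row is matched to all customers rows instead of just its own

Fix: Add ON c.customer_id = p.id to the JOIN

Corrected query:
SELECT c.id, p.name, c.amount FROM customers p JOIN purchases c ON c.customer_id = p.id

Result:
id | name  | amount 
---+-------+--------
1  | Grace | 1925.51
2  | Alice | 814.77 
3  | Carol | 1966.85
4  | Carol | 1523.87
5  | Grace | 1382.22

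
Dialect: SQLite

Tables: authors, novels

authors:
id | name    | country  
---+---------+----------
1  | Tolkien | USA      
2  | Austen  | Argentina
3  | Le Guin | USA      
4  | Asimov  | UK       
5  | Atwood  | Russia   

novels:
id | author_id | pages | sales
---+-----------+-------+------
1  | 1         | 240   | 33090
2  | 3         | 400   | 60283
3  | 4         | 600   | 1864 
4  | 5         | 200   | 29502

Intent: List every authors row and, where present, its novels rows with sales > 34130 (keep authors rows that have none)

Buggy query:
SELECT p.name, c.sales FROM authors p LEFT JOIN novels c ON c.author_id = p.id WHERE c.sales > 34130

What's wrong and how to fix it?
Bug: Filtering c.sales in WHERE discards the NULL rows produced by LEFT JOIN, turning it into an inner join

Fix: Put 'c.sales > 34130' in the JOIN's ON clause instead of WHERE

Corrected query:
SELECT p.name, c.sales FROM authors p LEFT JOIN novels c ON c.author_id = p.id AND c.sales > 34130

Result:
name    | sales
--------+------
Tolkien | NULL 
Austen  | NULL 
Le Guin | 60283
Asimov  | NULL 
Atwood  | NULL 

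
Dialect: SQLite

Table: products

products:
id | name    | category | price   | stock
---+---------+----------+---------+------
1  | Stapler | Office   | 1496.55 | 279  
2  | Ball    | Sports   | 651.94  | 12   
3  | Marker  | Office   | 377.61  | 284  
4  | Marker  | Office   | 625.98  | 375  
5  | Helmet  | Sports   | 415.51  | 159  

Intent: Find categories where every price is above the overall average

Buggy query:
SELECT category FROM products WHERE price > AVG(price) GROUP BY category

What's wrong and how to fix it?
Bug: WHERE evaluates per row before aggregation, so AVG() is unavailable

Fix: Use a subquery for AVG and a HAVING MIN(...) filter so the condition holds for every row in the group

Corrected query:
SELECT category FROM products GROUP BY category HAVING MIN(price) > (SELECT AVG(price) FROM products)

Result:
(no rows)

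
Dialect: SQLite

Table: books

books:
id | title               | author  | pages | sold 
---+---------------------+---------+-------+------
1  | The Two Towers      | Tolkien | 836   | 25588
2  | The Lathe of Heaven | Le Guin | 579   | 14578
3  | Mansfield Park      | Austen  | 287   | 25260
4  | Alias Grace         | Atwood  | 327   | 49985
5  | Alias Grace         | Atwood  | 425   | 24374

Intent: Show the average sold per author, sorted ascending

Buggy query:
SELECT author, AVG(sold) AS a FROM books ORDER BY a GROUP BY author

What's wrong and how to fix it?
Bug: GROUP BY must precede ORDER BY

Fix: Reorder: SELECT … FROM … GROUP BY … ORDER BY …

Corrected query:
SELECT author, AVG(sold) AS a FROM books GROUP BY author ORDER BY a

Result:
author  | a      
--------+--------
Le Guin | 14578  
Austen  | 25260  
Tolkien | 25588  
Atwood  | 37179.5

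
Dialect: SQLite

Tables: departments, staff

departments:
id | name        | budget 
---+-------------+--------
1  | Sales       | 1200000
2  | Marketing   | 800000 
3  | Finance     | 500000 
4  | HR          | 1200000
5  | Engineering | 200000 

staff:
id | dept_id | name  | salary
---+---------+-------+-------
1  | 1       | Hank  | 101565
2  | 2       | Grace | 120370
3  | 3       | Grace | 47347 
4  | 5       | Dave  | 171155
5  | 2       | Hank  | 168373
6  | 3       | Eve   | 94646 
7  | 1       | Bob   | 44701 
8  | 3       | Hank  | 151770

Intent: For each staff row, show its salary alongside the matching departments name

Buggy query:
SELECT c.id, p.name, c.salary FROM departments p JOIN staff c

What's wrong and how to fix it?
Bug: Missing join condition: each staff row is matched to all departments rows instead of just its own

Fix: Add ON c.dept_id = p.id to the JOIN

Corrected query:
SELECT c.id, p.name, c.salary FROM departments p JOIN staff c ON c.dept_id = p.id

Result:
id | name        | salary
---+-------------+-------
1  | Sales       | 101565
2  | Marketing   | 120370
3  | Finance     | 47347 
4  | Engineering | 171155
5  | Marketing   | 168373
6  | Finance     | 94646 
7  | Sales       | 44701 
8  | Finance     | 151770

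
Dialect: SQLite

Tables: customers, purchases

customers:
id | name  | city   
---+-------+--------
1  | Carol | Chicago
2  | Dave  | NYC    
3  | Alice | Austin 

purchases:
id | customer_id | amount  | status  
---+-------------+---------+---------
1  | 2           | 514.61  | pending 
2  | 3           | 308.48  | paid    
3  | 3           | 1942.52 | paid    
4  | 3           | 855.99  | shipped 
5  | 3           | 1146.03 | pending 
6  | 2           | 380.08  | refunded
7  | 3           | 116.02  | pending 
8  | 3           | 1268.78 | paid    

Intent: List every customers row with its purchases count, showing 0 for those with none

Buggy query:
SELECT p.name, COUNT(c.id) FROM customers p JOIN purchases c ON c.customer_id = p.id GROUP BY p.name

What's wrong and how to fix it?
Bug: INNER JOIN drops customers rows that have no matching purchases rows

Fix: Use LEFT JOIN so parents without children still appear (COUNT(c.id) gives 0)

Corrected query:
SELECT p.name, COUNT(c.id) FROM customers p LEFT JOIN purchases c ON c.customer_id = p.id GROUP BY p.name

Result:
name  | COUNT(c.id)
------+------------
Alice | 6          
Carol | 0          
Dave  | 2          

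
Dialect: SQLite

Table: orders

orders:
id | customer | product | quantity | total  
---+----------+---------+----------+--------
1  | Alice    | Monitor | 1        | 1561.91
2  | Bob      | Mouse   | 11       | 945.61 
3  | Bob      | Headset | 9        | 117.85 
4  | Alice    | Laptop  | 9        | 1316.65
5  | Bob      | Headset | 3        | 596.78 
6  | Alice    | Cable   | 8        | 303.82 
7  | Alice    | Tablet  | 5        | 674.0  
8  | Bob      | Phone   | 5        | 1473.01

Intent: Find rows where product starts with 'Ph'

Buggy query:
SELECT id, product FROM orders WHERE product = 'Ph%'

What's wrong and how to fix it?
Bug: Wildcards only work with LIKE; '=' treats '%' as a literal character

Fix: Use LIKE for wildcard pattern matching

Corrected query:
SELECT id, product FROM orders WHERE product LIKE 'Ph%'

Result:
id | product
---+--------
8  | Phone  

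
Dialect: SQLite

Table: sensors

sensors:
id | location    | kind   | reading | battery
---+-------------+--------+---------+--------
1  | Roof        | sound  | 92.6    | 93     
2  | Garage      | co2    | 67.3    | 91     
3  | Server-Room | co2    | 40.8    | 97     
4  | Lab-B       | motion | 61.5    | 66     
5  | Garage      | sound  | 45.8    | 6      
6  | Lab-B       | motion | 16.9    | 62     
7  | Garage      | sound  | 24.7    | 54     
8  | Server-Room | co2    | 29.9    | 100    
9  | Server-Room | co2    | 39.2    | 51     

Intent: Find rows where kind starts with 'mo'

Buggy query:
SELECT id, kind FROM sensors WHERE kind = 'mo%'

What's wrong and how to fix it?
Bug: Wildcards only work with LIKE; '=' treats '%' as a literal character

Fix: Use LIKE for wildcard pattern matching

Corrected query:
SELECT id, kind FROM sensors WHERE kind LIKE 'mo%'

Result:
id | kind  
---+-------
4  | motion
6  | motion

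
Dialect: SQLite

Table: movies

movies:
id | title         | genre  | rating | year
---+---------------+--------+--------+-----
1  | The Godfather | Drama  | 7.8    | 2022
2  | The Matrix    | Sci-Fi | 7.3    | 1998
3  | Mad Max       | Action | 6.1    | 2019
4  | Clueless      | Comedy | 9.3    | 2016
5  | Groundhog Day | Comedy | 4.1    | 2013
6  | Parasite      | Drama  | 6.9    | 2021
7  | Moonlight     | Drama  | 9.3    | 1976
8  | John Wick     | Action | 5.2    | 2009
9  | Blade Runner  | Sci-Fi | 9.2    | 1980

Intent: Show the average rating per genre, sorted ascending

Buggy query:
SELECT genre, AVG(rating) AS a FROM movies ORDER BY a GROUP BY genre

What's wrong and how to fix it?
Bug: ORDER BY appears before GROUP BY; SQL clause order requires GROUP BY first

Fix: Reorder: SELECT … FROM … GROUP BY … ORDER BY …

Corrected query:
SELECT genre, AVG(rating) AS a FROM movies GROUP BY genre ORDER BY a

Result:
genre  | a   
-------+-----
Action | 5.65
Comedy | 6.7 
Drama  | 8   
Sci-Fi | 8.25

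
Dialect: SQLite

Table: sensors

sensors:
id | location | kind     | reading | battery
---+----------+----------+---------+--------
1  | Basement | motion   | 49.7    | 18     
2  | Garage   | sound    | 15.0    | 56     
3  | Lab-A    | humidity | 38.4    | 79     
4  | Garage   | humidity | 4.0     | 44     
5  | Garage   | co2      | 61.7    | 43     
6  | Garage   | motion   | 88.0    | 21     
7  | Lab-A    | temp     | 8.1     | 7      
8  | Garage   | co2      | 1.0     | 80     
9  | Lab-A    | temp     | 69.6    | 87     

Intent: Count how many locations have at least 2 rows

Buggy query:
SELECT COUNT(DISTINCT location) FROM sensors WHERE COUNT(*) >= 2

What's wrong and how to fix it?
Bug: COUNT(*) cannot appear in WHERE; the per-group count doesn't exist yet

Fix: Use a subquery that GROUPs and filters with HAVING, then count its rows

Corrected query:
SELECT COUNT(*) FROM (SELECT location FROM sensors GROUP BY location HAVING COUNT(*) >= 2)

Result:
COUNT(*)
--------
2       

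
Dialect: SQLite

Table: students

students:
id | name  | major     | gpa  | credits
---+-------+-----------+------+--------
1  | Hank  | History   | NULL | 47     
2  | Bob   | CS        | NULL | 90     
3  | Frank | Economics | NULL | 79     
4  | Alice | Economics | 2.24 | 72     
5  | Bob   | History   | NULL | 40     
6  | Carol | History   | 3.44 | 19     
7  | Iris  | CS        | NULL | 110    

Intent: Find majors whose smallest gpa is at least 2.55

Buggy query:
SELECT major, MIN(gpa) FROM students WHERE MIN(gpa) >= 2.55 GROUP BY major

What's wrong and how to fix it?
Bug: Aggregates like MIN are computed per group after WHERE runs

Fix: Replace WHERE with HAVING after the GROUP BY

Corrected query:
SELECT major, MIN(gpa) FROM students GROUP BY major HAVING MIN(gpa) >= 2.55

Result:
major   | MIN(gpa)
--------+---------
History | 3.44    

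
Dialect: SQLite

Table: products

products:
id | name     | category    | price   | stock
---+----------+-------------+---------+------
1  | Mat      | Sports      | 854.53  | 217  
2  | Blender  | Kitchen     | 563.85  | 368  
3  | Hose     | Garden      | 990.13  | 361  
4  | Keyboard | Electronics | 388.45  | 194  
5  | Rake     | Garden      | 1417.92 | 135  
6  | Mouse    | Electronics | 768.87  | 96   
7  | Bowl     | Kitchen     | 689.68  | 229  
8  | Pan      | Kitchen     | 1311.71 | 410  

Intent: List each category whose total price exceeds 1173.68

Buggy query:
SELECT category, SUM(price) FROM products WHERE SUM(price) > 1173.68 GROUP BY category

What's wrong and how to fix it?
Bug: WHERE runs before GROUP BY, so aggregates aren't available there

Fix: Use HAVING (which filters groups after aggregation) instead of WHERE

Corrected query:
SELECT category, SUM(price) FROM products GROUP BY category HAVING SUM(price) > 1173.68

Result:
category | SUM(price)
---------+-----------
Garden   | 2408.05   
Kitchen  | 2565.24   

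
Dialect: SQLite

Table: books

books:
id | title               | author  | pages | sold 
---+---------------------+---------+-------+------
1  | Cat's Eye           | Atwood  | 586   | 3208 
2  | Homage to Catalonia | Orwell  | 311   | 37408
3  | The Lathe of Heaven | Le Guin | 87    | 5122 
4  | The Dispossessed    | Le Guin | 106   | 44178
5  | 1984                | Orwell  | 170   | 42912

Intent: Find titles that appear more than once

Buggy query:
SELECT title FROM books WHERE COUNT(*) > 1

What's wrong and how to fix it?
Bug: WHERE can't reference COUNT(*); aggregates are computed after WHERE

Fix: GROUP BY title, then filter groups with HAVING COUNT(*) > 1

Corrected query:
SELECT title FROM books GROUP BY title HAVING COUNT(*) > 1

Result:
(no rows)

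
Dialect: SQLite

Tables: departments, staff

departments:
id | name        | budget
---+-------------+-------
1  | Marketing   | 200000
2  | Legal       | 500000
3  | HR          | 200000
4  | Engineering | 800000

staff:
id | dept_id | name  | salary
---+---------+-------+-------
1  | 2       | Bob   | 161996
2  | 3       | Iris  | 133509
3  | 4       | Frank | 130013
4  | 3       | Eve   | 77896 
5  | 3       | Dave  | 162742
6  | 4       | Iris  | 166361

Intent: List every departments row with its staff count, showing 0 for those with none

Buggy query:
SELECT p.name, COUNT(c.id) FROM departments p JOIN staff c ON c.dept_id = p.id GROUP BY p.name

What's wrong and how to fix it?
Bug: INNER JOIN drops departments rows that have no matching staff rows

Fix: Use LEFT JOIN so parents without children still appear (COUNT(c.id) gives 0)

Corrected query:
SELECT p.name, COUNT(c.id) FROM departments p LEFT JOIN staff c ON c.dept_id = p.id GROUP BY p.name

Result:
name        | COUNT(c.id)
------------+------------
Engineering | 2          
HR          | 3          
Legal       | 1          
Marketing   | 0          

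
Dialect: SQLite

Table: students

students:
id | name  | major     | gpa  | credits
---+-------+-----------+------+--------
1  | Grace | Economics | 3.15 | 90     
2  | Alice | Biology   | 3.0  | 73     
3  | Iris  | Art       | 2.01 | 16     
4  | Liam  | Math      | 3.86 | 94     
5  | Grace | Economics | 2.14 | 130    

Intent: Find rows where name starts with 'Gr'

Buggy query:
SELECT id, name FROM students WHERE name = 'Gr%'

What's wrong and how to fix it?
Bug: '=' compares the literal string including the % character; pattern matching needs LIKE

Fix: Replace '=' with LIKE so 'Gr%' is treated as a pattern

Corrected query:
SELECT id, name FROM students WHERE name LIKE 'Gr%'

Result:
id | name 
---+------
1  | Grace
5  | Grace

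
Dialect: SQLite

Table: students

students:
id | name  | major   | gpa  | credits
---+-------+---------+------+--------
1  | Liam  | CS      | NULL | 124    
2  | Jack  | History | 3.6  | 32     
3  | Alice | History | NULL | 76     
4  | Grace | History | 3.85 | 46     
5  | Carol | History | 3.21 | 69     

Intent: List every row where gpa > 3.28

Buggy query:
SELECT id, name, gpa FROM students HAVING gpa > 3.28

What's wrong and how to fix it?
Bug: HAVING filters the output of aggregation, but this query has no GROUP BY and no aggregate functions, so SQLite rejects it (HAVING clause on a non-aggregate query); the condition here is per row

Fix: Use WHERE for row-level filtering

Corrected query:
SELECT id, name, gpa FROM students WHERE gpa > 3.28

Result:
id | name  | gpa 
---+-------+-----
2  | Jack  | 3.6 
4  | Grace | 3.85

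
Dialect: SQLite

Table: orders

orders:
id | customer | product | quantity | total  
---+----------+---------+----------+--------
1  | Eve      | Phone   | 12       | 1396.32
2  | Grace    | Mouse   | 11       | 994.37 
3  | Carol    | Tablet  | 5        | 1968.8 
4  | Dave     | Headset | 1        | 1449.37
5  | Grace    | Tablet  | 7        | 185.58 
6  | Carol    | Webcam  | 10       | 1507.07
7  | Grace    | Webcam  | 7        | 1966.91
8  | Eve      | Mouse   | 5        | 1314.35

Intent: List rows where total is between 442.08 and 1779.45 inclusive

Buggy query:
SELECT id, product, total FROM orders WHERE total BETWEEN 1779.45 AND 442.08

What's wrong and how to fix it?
Bug: BETWEEN expects the lower bound first; with 1779.45 AND 442.08 the range is empty

Fix: Swap the bounds so the smaller value comes first

Corrected query:
SELECT id, product, total FROM orders WHERE total BETWEEN 442.08 AND 1779.45

Result:
id | product | total  
---+---------+--------
1  | Phone   | 1396.32
2  | Mouse   | 994.37 
4  | Headset | 1449.37
6  | Webcam  | 1507.07
8  | Mouse   | 1314.35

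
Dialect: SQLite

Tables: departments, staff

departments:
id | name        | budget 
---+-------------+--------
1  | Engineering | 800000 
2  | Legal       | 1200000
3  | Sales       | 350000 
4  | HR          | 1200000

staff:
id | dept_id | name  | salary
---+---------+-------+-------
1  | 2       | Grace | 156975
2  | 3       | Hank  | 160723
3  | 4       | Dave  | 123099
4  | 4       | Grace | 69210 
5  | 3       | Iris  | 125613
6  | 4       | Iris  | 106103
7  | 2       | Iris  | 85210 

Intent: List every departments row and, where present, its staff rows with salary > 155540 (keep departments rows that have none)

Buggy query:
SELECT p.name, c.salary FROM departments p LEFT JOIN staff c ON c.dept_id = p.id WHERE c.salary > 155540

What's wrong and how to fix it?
Bug: Filtering c.salary in WHERE discards the NULL rows produced by LEFT JOIN, turning it into an inner join

Fix: Put 'c.salary > 155540' in the JOIN's ON clause instead of WHERE

Corrected query:
SELECT p.name, c.salary FROM departments p LEFT JOIN staff c ON c.dept_id = p.id AND c.salary > 155540

Result:
name        | salary
------------+-------
Engineering | NULL  
Legal       | 156975
Sales       | 160723
HR          | NULL  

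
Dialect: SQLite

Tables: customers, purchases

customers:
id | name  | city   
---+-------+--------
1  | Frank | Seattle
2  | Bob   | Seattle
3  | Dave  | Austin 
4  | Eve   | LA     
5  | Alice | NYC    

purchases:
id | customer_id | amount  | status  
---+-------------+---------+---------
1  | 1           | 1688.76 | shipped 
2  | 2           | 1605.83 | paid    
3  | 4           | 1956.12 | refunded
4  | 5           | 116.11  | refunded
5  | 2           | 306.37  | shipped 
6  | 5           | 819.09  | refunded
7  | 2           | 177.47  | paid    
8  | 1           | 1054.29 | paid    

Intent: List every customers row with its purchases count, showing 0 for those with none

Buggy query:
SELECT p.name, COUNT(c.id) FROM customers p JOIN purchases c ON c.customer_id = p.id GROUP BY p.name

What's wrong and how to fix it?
Bug: An inner join excludes parents with zero children

Fix: Use LEFT JOIN so parents without children still appear (COUNT(c.id) gives 0)

Corrected query:
SELECT p.name, COUNT(c.id) FROM customers p LEFT JOIN purchases c ON c.customer_id = p.id GROUP BY p.name

Result:
name  | COUNT(c.id)
------+------------
Alice | 2          
Bob   | 3          
Dave  | 0          
Eve   | 1          
Frank | 2          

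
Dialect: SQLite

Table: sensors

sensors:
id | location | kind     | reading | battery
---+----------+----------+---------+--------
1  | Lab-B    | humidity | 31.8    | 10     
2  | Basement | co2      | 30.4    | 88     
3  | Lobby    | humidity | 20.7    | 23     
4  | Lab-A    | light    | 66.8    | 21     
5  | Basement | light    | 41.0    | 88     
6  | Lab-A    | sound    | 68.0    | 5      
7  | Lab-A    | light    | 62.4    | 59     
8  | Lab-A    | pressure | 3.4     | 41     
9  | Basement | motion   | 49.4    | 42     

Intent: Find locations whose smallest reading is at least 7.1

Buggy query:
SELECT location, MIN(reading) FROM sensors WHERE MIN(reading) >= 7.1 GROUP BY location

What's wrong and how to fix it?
Bug: MIN() in WHERE is a misuse of aggregate

Fix: Replace WHERE with HAVING after the GROUP BY

Corrected query:
SELECT location, MIN(reading) FROM sensors GROUP BY location HAVING MIN(reading) >= 7.1

Result:
location | MIN(reading)
---------+-------------
Basement | 30.4        
Lab-B    | 31.8        
Lobby    | 20.7        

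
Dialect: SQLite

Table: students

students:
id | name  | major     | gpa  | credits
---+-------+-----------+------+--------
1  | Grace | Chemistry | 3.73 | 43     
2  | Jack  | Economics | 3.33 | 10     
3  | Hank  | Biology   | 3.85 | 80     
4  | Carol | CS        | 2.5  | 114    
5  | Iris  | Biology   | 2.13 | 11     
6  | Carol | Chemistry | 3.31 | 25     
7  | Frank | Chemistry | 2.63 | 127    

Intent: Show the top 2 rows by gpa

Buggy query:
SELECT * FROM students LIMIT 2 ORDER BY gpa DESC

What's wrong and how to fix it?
Bug: ORDER BY cannot follow LIMIT; LIMIT is the final clause

Fix: Swap the clauses: ORDER BY first, then LIMIT

Corrected query:
SELECT * FROM students ORDER BY gpa DESC LIMIT 2

Result:
id | name  | major     | gpa  | credits
---+-------+-----------+------+--------
3  | Hank  | Biology   | 3.85 | 80     
1  | Grace | Chemistry | 3.73 | 43     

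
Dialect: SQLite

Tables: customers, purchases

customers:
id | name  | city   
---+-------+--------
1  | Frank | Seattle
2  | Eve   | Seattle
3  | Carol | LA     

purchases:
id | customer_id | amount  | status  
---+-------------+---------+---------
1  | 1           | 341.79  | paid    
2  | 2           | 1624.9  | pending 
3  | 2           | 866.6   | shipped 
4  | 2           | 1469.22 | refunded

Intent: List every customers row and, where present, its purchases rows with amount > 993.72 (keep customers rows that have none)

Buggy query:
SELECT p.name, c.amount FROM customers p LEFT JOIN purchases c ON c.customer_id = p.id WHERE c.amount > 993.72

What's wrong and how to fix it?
Bug: Filtering c.amount in WHERE discards the NULL rows produced by LEFT JOIN, turning it into an inner join

Fix: Move the right-table condition into the ON clause so unmatched parents are kept

Corrected query:
SELECT p.name, c.amount FROM customers p LEFT JOIN purchases c ON c.customer_id = p.id AND c.amount > 993.72

Result:
name  | amount 
------+--------
Frank | NULL   
Eve   | 1469.22
Eve   | 1624.9 
Carol | NULL   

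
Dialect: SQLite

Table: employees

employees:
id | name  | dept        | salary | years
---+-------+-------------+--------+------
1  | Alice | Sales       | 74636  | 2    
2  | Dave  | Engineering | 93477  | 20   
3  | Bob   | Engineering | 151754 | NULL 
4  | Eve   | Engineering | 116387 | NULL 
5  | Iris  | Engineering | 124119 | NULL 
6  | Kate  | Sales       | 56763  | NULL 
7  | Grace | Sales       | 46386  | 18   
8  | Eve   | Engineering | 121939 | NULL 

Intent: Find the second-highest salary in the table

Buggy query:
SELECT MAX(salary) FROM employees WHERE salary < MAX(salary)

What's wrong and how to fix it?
Bug: MAX(salary) on the right of the comparison is an aggregate-in-WHERE error

Fix: Put the inner MAX in a scalar subquery

Corrected query:
SELECT MAX(salary) FROM employees WHERE salary < (SELECT MAX(salary) FROM employees)

Result:
MAX(salary)
-----------
124119     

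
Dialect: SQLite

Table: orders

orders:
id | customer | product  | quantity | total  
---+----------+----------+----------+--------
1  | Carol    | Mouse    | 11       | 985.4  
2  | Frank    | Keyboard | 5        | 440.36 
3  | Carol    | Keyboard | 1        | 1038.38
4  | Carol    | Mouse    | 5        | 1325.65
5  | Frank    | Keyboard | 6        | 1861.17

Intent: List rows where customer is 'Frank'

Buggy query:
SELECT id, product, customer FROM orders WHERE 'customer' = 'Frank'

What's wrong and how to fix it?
Bug: Single quotes denote string literals in SQL; the column name is being compared as a constant string

Fix: Reference the column as customer without single quotes

Corrected query:
SELECT id, product, customer FROM orders WHERE customer = 'Frank'

Result:
id | product  | customer
---+----------+---------
2  | Keyboard | Frank   
5  | Keyboard | Frank   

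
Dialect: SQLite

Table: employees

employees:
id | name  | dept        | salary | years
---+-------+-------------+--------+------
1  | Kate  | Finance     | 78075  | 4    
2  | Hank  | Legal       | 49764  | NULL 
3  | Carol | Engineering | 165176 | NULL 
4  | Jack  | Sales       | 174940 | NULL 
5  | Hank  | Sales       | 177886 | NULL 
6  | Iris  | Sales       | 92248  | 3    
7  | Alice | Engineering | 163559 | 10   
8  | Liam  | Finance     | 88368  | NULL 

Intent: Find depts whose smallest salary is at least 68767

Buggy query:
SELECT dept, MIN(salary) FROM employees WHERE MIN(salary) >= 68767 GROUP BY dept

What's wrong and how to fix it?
Bug: Aggregates like MIN are computed per group after WHERE runs

Fix: Use HAVING for the per-group MIN condition

Corrected query:
SELECT dept, MIN(salary) FROM employees GROUP BY dept HAVING MIN(salary) >= 68767

Result:
dept        | MIN(salary)
------------+------------
Engineering | 163559     
Finance     | 78075      
Sales       | 92248      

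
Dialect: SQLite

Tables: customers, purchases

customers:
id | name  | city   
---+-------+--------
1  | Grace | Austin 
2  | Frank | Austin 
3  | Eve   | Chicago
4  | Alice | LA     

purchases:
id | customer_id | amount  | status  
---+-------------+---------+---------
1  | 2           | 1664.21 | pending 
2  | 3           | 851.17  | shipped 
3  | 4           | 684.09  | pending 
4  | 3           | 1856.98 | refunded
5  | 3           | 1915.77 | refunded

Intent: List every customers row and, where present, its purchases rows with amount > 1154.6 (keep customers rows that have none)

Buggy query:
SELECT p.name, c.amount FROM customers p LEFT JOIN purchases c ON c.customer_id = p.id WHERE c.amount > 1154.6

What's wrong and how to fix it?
Bug: A WHERE condition on the right-hand table after LEFT JOIN drops unmatched parents

Fix: Put 'c.amount > 1154.6' in the JOIN's ON clause instead of WHERE

Corrected query:
SELECT p.name, c.amount FROM customers p LEFT JOIN purchases c ON c.customer_id = p.id AND c.amount > 1154.6

Result:
name  | amount 
------+--------
Grace | NULL   
Frank | 1664.21
Eve   | 1856.98
Eve   | 1915.77
Alice | NULL   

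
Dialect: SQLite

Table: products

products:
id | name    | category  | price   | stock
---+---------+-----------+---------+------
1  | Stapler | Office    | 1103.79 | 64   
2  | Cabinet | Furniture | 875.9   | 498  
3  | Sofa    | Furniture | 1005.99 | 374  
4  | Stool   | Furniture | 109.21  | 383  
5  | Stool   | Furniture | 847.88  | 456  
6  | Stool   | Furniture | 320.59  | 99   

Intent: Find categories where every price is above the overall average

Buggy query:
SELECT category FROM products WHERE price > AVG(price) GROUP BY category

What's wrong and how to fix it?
Bug: AVG() is an aggregate; it can't sit directly in WHERE

Fix: Use a subquery for AVG and a HAVING MIN(...) filter so the condition holds for every row in the group

Corrected query:
SELECT category FROM products GROUP BY category HAVING MIN(price) > (SELECT AVG(price) FROM products)

Result:
category
--------
Office  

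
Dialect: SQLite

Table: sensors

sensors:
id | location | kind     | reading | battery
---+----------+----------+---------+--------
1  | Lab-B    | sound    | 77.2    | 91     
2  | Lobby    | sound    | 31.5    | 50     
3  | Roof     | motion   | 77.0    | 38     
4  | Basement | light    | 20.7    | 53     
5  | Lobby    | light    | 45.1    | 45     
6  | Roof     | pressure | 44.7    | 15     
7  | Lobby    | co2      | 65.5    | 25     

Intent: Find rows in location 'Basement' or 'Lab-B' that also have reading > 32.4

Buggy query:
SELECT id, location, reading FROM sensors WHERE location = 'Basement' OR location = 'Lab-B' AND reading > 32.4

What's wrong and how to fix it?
Bug: Without parentheses, AND is evaluated before OR, so the reading filter only applies to the 'Lab-B' branch

Fix: Add parentheses around the OR so the AND applies to both alternatives

Corrected query:
SELECT id, location, reading FROM sensors WHERE (location = 'Basement' OR location = 'Lab-B') AND reading > 32.4

Result:
id | location | reading
---+----------+--------
1  | Lab-B    | 77.2   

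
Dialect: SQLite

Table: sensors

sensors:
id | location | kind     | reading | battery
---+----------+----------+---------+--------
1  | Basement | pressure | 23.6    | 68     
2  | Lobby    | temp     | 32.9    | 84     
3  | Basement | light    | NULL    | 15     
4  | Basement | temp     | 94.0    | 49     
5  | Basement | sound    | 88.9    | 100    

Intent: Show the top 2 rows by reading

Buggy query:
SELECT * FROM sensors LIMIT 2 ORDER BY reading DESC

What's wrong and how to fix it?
Bug: ORDER BY cannot follow LIMIT; LIMIT is the final clause

Fix: Sort with ORDER BY, then apply LIMIT

Corrected query:
SELECT * FROM sensors ORDER BY reading DESC LIMIT 2

Result:
id | location | kind  | reading | battery
---+----------+-------+---------+--------
4  | Basement | temp  | 94      | 49     
5  | Basement | sound | 88.9    | 100    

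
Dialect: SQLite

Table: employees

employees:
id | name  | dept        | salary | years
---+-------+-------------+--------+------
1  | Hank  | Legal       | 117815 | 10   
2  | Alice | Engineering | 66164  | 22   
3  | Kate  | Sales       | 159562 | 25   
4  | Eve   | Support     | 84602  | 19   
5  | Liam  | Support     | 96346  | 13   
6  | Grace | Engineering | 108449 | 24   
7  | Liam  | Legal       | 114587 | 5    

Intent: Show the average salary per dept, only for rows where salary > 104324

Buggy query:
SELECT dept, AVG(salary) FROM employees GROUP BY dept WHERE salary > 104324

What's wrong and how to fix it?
Bug: Row-level WHERE must come before GROUP BY in the clause order

Fix: Move the WHERE clause before GROUP BY

Corrected query:
SELECT dept, AVG(salary) FROM employees WHERE salary > 104324 GROUP BY dept

Result:
dept        | AVG(salary)
------------+------------
Engineering | 108449     
Legal       | 116201     
Sales       | 159562     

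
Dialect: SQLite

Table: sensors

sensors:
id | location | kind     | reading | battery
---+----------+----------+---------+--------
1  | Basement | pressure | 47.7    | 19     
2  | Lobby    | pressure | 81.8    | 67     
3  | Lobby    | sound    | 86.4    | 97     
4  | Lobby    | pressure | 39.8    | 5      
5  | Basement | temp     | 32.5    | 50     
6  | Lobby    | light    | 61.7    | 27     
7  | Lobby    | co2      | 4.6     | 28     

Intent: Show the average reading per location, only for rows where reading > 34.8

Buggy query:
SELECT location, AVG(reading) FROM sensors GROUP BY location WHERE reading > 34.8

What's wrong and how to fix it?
Bug: WHERE cannot follow GROUP BY

Fix: Move the WHERE clause before GROUP BY

Corrected query:
SELECT location, AVG(reading) FROM sensors WHERE reading > 34.8 GROUP BY location

Result:
location | AVG(reading)
---------+-------------
Basement | 47.7        
Lobby    | 67.425      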